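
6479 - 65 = 6414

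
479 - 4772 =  - 4293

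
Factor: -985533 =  - 3^1 * 328511^1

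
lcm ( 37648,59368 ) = 1543568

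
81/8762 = 81/8762 = 0.01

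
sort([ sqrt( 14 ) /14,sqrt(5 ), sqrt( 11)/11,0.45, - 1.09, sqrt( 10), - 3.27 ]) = [ - 3.27, - 1.09,sqrt (14) /14,sqrt( 11)/11, 0.45 , sqrt( 5), sqrt( 10 ) ]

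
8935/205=1787/41 = 43.59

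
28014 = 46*609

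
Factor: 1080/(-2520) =  -  3/7 = -  3^1 * 7^( - 1 )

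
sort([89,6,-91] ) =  [-91,6,  89]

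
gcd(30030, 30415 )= 385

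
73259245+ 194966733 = 268225978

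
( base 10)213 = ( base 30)73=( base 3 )21220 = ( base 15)E3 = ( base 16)D5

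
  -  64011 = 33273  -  97284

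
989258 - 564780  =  424478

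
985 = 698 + 287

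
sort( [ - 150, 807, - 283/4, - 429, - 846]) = [-846, - 429, - 150, - 283/4,807] 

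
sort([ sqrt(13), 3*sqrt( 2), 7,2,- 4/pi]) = [-4/pi, 2,sqrt(13), 3 * sqrt (2 ),7]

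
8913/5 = 8913/5 = 1782.60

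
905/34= 905/34 =26.62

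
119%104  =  15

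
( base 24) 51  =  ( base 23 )56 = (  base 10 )121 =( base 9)144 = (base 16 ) 79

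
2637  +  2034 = 4671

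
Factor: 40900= 2^2* 5^2*409^1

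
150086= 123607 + 26479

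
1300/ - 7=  - 1300/7 = - 185.71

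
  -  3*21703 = - 65109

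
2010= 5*402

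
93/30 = 31/10 = 3.10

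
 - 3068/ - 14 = 1534/7 = 219.14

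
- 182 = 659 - 841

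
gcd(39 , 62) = 1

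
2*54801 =109602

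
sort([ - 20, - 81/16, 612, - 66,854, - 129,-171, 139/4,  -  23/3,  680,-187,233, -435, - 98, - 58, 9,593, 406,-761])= [ - 761, - 435,-187, - 171, - 129, - 98,  -  66,  -  58,-20,-23/3, - 81/16, 9, 139/4,233 , 406,593, 612, 680, 854]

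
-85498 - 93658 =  - 179156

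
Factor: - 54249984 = - 2^9*3^2*61^1*193^1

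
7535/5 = 1507 = 1507.00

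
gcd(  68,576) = 4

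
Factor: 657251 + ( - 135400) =521851 = 11^1*47441^1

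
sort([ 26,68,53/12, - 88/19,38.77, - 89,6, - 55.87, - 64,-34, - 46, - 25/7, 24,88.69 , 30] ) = [ - 89, - 64, - 55.87, - 46 ,-34,  -  88/19, - 25/7, 53/12, 6, 24, 26,30,38.77,68  ,  88.69]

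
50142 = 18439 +31703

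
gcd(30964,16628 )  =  4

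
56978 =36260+20718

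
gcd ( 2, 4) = 2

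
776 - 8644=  - 7868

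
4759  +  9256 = 14015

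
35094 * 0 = 0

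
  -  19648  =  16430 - 36078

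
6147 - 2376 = 3771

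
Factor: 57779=19^1*3041^1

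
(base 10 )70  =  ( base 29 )2c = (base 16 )46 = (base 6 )154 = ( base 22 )34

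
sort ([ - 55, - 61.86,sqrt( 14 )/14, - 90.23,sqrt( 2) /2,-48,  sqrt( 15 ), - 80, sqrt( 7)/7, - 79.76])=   [ - 90.23, - 80, - 79.76,  -  61.86, -55, - 48, sqrt( 14 )/14, sqrt( 7 ) /7,sqrt( 2)/2,sqrt( 15 )]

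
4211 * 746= 3141406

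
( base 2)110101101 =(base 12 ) 2B9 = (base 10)429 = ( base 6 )1553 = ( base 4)12231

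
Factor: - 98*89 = -8722 = - 2^1*7^2 *89^1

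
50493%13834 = 8991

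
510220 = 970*526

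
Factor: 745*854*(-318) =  - 202321140 = - 2^2*3^1*5^1*7^1*53^1 * 61^1*149^1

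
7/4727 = 7/4727 = 0.00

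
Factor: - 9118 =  - 2^1*47^1*97^1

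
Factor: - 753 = -3^1  *251^1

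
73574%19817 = 14123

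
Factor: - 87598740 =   -  2^2*3^1*5^1*19^1*43^1*1787^1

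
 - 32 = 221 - 253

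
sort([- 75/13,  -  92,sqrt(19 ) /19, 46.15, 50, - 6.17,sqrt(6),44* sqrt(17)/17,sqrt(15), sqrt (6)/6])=[ - 92, - 6.17, - 75/13,sqrt(19 ) /19, sqrt(6 )/6,sqrt(6),sqrt ( 15), 44*sqrt( 17)/17, 46.15,  50]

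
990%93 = 60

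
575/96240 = 115/19248 = 0.01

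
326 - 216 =110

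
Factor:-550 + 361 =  - 3^3 * 7^1 = - 189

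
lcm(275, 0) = 0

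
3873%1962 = 1911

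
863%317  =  229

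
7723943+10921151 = 18645094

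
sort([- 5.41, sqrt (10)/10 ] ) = [ - 5.41, sqrt( 10)/10 ]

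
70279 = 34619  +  35660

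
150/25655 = 30/5131 = 0.01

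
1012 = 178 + 834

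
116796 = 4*29199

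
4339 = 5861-1522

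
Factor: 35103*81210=2^1*3^2 * 5^1*2707^1*11701^1= 2850714630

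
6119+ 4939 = 11058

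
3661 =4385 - 724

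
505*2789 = 1408445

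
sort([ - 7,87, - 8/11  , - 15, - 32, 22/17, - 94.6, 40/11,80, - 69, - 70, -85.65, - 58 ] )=[-94.6, - 85.65, - 70, - 69,-58, - 32, - 15, - 7, - 8/11, 22/17, 40/11, 80, 87 ]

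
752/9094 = 376/4547= 0.08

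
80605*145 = 11687725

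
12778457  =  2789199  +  9989258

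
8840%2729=653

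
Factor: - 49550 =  - 2^1 * 5^2*991^1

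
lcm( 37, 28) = 1036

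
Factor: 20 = 2^2 * 5^1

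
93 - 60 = 33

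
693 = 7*99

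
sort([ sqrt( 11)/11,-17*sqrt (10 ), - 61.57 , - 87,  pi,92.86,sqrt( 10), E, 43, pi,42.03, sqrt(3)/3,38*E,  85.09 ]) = [ - 87 , - 61.57, - 17 * sqrt( 10), sqrt ( 11)/11, sqrt( 3 )/3,E,pi,pi,sqrt(10),  42.03, 43 , 85.09, 92.86,38*E]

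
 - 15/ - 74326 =15/74326=   0.00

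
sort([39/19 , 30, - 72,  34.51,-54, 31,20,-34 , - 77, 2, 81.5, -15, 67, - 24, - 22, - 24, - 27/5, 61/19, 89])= [ - 77,-72, - 54,- 34, - 24, -24, - 22 , - 15,  -  27/5,2, 39/19, 61/19, 20, 30, 31 , 34.51,67,81.5,89]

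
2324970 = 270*8611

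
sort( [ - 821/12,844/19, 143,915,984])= [ - 821/12,844/19,143,915, 984 ]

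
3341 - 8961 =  - 5620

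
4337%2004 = 329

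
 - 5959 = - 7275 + 1316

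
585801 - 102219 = 483582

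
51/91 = 51/91 = 0.56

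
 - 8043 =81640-89683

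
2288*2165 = 4953520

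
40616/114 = 356 + 16/57 = 356.28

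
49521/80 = 619 + 1/80  =  619.01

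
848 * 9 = 7632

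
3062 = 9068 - 6006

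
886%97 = 13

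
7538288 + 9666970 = 17205258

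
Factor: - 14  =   - 2^1 * 7^1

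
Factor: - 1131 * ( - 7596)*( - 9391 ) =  - 80678794716 = -2^2*3^3*13^1*29^1*211^1*9391^1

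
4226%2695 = 1531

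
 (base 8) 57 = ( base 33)1e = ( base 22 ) 23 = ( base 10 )47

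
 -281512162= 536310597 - 817822759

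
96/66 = 16/11 =1.45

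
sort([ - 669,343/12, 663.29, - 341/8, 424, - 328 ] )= [ - 669,  -  328, - 341/8, 343/12 , 424, 663.29]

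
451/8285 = 451/8285 =0.05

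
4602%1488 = 138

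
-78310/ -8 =39155/4 = 9788.75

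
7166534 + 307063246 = 314229780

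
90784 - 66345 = 24439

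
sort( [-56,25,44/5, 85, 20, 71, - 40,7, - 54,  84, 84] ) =[ - 56, - 54, - 40,7, 44/5, 20, 25,  71,84, 84, 85 ] 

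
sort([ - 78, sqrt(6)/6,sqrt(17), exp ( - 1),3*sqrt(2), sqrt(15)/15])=[ - 78, sqrt( 15)/15,exp( - 1 ),sqrt( 6 ) /6,sqrt(17), 3*  sqrt(2) ] 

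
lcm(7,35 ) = 35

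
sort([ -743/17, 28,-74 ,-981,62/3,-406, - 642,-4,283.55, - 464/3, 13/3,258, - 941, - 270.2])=[  -  981, - 941, - 642,-406,-270.2,-464/3, - 74,- 743/17,-4,13/3, 62/3,28,258,283.55 ] 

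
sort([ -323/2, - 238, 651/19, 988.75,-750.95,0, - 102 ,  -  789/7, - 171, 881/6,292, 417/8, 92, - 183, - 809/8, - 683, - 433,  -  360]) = [- 750.95, - 683, - 433, - 360, - 238,-183 ,-171,-323/2,  -  789/7,- 102,  -  809/8,0,651/19,417/8, 92, 881/6,  292, 988.75]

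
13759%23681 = 13759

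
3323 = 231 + 3092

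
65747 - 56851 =8896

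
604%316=288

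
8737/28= 312+1/28 = 312.04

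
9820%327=10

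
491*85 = 41735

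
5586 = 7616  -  2030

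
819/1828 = 819/1828 = 0.45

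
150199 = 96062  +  54137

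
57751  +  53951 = 111702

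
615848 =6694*92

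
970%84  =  46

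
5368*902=4841936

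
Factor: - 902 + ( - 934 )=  - 1836 =-  2^2*3^3*17^1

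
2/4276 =1/2138 = 0.00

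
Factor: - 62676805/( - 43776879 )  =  3^( - 1 ) * 5^1*59^( - 1 )*167^( - 1)*1447^1*1481^( - 1) * 8663^1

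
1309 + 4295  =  5604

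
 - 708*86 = -60888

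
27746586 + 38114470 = 65861056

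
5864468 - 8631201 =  - 2766733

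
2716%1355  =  6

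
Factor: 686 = 2^1*7^3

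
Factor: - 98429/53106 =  - 2^( - 1)*3^( - 1) * 53^( - 1) *167^ (  -  1) * 98429^1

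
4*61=244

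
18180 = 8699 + 9481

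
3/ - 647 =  - 1+644/647 = -  0.00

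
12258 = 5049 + 7209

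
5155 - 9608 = - 4453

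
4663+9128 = 13791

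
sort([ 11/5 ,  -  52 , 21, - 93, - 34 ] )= [  -  93,-52, - 34, 11/5, 21]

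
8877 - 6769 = 2108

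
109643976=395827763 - 286183787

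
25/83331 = 25/83331 = 0.00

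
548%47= 31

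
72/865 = 72/865 =0.08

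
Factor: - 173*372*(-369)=2^2 * 3^3*31^1 * 41^1*173^1 = 23747364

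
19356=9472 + 9884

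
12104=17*712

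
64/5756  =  16/1439  =  0.01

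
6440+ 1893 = 8333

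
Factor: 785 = 5^1*157^1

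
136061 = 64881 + 71180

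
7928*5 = 39640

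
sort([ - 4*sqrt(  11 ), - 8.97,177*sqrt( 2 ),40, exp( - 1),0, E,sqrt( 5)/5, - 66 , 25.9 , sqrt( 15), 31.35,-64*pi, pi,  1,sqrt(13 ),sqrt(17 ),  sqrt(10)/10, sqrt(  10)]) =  [ - 64*pi ,  -  66, - 4*sqrt( 11), - 8.97, 0,sqrt(  10 )/10,exp( - 1 ), sqrt( 5) /5, 1,E, pi, sqrt ( 10 ),sqrt(13), sqrt( 15) , sqrt( 17),25.9, 31.35, 40,177 * sqrt(2) ]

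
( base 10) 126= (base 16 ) 7E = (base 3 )11200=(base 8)176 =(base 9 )150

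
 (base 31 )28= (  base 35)20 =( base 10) 70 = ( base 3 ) 2121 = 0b1000110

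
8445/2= 8445/2 = 4222.50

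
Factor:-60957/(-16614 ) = 2^( - 1)*  71^(- 1)*521^1 = 521/142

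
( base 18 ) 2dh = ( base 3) 1020022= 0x383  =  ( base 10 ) 899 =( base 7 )2423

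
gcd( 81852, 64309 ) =1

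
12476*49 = 611324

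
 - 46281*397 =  - 18373557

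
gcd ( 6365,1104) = 1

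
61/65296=61/65296 = 0.00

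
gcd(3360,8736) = 672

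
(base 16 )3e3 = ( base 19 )2e7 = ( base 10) 995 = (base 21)258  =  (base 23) 1K6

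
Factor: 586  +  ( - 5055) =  - 4469 = - 41^1 *109^1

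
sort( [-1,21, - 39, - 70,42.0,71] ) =[-70, - 39, - 1 , 21 , 42.0, 71] 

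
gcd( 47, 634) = 1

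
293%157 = 136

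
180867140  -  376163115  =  -195295975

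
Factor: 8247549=3^1 *2749183^1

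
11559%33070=11559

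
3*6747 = 20241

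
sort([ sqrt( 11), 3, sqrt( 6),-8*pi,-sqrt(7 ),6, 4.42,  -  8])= [ - 8*pi,-8 , - sqrt(7),sqrt(6 ), 3,sqrt(11 ),  4.42, 6]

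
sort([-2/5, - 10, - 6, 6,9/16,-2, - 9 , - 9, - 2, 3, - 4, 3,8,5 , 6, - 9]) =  [ - 10,-9, - 9, - 9, - 6, - 4, - 2, -2, - 2/5, 9/16, 3, 3,  5, 6,6,8 ]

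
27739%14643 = 13096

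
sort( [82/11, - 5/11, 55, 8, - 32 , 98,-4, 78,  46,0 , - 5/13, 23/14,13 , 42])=[ - 32, - 4, -5/11,  -  5/13,0,  23/14 , 82/11,8, 13,42, 46,55, 78, 98 ]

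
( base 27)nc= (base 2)1001111001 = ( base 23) 14C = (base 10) 633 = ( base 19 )1E6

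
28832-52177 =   -  23345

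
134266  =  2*67133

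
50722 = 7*7246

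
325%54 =1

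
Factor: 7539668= 2^2 * 1884917^1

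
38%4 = 2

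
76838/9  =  76838/9 = 8537.56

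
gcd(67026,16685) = 1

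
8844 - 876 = 7968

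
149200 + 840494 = 989694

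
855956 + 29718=885674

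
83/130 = 83/130 = 0.64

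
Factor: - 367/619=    - 367^1 * 619^( - 1) 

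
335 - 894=  -  559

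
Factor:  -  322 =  - 2^1*7^1*  23^1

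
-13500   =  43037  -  56537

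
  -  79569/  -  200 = 79569/200= 397.85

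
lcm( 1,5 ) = 5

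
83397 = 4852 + 78545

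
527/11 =527/11 = 47.91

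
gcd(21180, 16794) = 6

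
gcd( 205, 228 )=1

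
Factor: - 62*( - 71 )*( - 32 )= - 2^6*31^1*71^1=-140864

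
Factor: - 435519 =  - 3^2* 7^1*31^1 * 223^1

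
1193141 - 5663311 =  -4470170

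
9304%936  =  880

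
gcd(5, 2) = 1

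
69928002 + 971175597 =1041103599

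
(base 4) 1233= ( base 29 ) 3o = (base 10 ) 111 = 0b1101111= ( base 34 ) 39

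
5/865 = 1/173=0.01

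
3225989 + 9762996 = 12988985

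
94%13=3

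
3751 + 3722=7473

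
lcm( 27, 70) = 1890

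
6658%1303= 143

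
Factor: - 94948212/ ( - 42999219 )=31649404/14333073= 2^2 * 3^( - 1 )*47^( - 1)*101653^ (-1)*7912351^1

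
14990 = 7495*2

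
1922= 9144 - 7222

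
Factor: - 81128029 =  - 17^1 *4772237^1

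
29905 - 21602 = 8303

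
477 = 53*9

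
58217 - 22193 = 36024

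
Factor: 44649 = 3^2*11^2*41^1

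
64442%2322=1748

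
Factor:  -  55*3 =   -  165  =  - 3^1*5^1*11^1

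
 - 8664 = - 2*4332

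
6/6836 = 3/3418 = 0.00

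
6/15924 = 1/2654= 0.00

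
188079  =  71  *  2649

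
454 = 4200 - 3746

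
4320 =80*54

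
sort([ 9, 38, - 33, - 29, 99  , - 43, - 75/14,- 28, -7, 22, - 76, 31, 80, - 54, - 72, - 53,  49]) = [-76, - 72, -54, - 53 , - 43, - 33, - 29,-28, - 7, - 75/14,9,22, 31, 38, 49,80,99]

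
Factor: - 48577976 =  - 2^3*17^1*547^1*653^1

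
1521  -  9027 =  - 7506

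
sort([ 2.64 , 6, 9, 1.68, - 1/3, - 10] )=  [ - 10,- 1/3, 1.68,2.64, 6, 9 ]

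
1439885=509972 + 929913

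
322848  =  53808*6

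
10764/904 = 11 + 205/226 = 11.91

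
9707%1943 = 1935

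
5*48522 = 242610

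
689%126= 59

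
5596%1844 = 64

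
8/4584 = 1/573=0.00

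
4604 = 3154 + 1450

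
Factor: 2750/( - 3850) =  - 5/7 = - 5^1  *7^(-1)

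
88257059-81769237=6487822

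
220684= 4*55171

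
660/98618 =330/49309= 0.01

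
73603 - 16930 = 56673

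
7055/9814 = 7055/9814 =0.72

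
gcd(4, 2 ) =2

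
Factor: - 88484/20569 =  -2^2*11^1 * 67^(-1 ) * 307^( - 1 )*2011^1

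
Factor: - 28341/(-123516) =2^( -2 )*67^1*73^( - 1)   =  67/292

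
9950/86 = 115 + 30/43 =115.70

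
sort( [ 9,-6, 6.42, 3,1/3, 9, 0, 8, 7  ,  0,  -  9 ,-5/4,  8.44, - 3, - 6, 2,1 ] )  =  [- 9, - 6, - 6, - 3,-5/4, 0, 0, 1/3,1,2, 3,6.42, 7, 8, 8.44, 9, 9]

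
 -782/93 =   -  782/93 =- 8.41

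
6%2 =0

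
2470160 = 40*61754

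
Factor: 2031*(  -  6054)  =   - 12295674=- 2^1* 3^2 * 677^1 * 1009^1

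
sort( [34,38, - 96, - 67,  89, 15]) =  [ - 96, - 67 , 15,34,  38,89]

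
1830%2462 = 1830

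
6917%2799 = 1319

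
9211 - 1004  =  8207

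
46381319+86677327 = 133058646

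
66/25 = 2 + 16/25 = 2.64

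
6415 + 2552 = 8967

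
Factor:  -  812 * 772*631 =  - 2^4*7^1*29^1*193^1*631^1 = - 395551184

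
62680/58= 31340/29 = 1080.69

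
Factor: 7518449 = 47^1*347^1 * 461^1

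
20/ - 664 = -5/166 = - 0.03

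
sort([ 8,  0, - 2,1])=[-2, 0,1,8]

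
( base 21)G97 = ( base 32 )72k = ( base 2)1110001010100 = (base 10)7252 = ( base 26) aio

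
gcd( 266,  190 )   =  38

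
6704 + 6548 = 13252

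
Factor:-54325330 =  - 2^1*5^1 * 31^2*5653^1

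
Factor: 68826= 2^1*3^1*11471^1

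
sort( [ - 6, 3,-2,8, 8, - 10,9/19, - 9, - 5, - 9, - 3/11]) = [ - 10, - 9, - 9, - 6, - 5,  -  2, - 3/11, 9/19,3, 8,8 ] 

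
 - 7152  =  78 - 7230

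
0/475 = 0 = 0.00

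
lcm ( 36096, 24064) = 72192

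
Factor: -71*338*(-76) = 1823848=2^3*13^2*19^1*71^1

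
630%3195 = 630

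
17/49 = 17/49 = 0.35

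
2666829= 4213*633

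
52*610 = 31720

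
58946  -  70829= -11883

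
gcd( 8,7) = 1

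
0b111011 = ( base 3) 2012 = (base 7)113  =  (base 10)59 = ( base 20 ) 2J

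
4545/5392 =4545/5392 =0.84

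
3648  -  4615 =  - 967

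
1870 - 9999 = -8129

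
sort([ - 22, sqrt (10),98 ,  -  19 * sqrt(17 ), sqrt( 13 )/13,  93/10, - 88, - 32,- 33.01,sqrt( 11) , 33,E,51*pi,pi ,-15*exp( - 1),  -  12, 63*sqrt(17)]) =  [ - 88, - 19*sqrt(17 ) , - 33.01, - 32, - 22, - 12 , -15* exp(-1),sqrt( 13)/13, E,pi , sqrt( 10),sqrt( 11 ),93/10 , 33, 98,51*pi,63*sqrt ( 17) ] 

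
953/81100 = 953/81100 =0.01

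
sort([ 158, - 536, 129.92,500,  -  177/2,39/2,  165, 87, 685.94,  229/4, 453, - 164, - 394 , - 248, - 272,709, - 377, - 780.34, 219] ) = [ - 780.34, - 536, - 394,  -  377 ,-272, - 248, -164, -177/2, 39/2,229/4,  87,129.92, 158,165,219, 453, 500,  685.94 , 709] 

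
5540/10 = 554 = 554.00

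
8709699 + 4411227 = 13120926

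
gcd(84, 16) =4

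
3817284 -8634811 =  - 4817527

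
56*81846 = 4583376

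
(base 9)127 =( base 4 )1222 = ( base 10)106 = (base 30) 3G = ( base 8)152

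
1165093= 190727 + 974366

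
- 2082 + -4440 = - 6522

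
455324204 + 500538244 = 955862448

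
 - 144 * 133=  - 19152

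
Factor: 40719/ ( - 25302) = -2^( - 1)*  7^2*277^1 * 4217^(-1) = - 13573/8434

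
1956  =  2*978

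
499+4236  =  4735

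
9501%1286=499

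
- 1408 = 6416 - 7824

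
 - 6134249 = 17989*( - 341 ) 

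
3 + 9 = 12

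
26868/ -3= - 8956 + 0/1 = - 8956.00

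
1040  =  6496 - 5456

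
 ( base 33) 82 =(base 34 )7s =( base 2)100001010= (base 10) 266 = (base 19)e0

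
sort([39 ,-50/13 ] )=[ - 50/13,39]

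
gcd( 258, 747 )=3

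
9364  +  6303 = 15667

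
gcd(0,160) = 160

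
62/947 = 62/947 = 0.07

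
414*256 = 105984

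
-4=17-21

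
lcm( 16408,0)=0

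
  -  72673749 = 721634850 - 794308599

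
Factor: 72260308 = 2^2*18065077^1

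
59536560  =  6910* 8616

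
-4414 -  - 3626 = -788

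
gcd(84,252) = 84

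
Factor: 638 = 2^1*11^1*29^1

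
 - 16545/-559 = 29+334/559 = 29.60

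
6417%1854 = 855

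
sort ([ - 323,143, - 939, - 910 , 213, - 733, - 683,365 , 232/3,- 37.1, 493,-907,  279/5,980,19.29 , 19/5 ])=[ - 939 , - 910, - 907,  -  733, - 683,- 323, - 37.1,  19/5, 19.29, 279/5, 232/3, 143,213, 365,493, 980 ] 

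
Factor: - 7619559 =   -  3^1*239^1*10627^1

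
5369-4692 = 677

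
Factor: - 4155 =  -  3^1*5^1*277^1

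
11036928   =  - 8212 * (  -  1344)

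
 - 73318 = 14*(-5237 )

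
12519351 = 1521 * 8231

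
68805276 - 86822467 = -18017191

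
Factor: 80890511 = 13^1 * 431^1*14437^1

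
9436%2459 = 2059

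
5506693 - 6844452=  - 1337759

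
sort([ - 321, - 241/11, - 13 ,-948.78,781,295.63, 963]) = [ - 948.78, - 321,-241/11,- 13,295.63,781,963 ]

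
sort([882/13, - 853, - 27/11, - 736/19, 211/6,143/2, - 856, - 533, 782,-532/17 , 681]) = [ - 856,-853, - 533,  -  736/19,-532/17, -27/11, 211/6, 882/13, 143/2, 681, 782 ]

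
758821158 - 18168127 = 740653031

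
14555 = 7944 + 6611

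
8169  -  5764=2405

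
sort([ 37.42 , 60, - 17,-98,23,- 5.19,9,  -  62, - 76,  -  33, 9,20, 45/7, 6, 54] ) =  [ - 98, -76,-62 ,  -  33, - 17, - 5.19,  6 , 45/7,  9,9,20, 23,  37.42,  54, 60]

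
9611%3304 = 3003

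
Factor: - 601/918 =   -  2^(  -  1)*3^ ( - 3)*17^(- 1)*601^1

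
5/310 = 1/62 = 0.02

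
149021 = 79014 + 70007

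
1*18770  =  18770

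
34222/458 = 17111/229= 74.72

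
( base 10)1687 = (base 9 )2274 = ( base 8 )3227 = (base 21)3H7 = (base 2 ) 11010010111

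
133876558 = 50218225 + 83658333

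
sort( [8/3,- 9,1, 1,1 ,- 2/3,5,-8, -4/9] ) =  [ - 9 ,-8,  -  2/3, - 4/9 , 1,1,1,8/3,5]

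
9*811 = 7299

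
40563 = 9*4507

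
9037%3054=2929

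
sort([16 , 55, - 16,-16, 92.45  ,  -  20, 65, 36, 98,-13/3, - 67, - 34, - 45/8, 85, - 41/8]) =[-67, - 34,-20,-16 , - 16, -45/8,-41/8,-13/3 , 16 , 36,55,65,85,92.45, 98 ] 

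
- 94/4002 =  - 1+ 1954/2001 = - 0.02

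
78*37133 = 2896374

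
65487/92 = 65487/92 = 711.82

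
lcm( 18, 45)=90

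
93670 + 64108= 157778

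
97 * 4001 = 388097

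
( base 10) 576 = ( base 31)ii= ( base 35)GG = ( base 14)2d2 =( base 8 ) 1100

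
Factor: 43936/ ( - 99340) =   -  10984/24835=- 2^3*5^( - 1) * 1373^1 *4967^(  -  1) 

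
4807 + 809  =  5616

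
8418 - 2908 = 5510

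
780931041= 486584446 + 294346595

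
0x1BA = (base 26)H0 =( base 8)672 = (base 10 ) 442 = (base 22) k2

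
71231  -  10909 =60322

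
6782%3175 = 432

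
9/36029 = 9/36029 = 0.00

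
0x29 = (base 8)51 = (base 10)41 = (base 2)101001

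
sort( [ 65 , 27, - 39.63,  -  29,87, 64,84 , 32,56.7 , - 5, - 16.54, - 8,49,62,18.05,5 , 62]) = [  -  39.63, - 29,-16.54, - 8,- 5,5, 18.05,27 , 32,49,56.7,62,62, 64, 65,  84 , 87]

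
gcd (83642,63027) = 1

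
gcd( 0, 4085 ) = 4085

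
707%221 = 44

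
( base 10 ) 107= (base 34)35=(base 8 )153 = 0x6B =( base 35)32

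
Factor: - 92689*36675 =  - 3^2*5^2*59^1*163^1*1571^1 = - 3399369075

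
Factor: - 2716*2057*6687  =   - 2^2*3^2*7^1*11^2*17^1*97^1*743^1 = - 37359011844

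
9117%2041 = 953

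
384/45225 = 128/15075=0.01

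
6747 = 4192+2555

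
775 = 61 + 714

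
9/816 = 3/272 =0.01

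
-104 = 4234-4338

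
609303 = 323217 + 286086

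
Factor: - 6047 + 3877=-2^1*5^1*7^1*31^1 = -2170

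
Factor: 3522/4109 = 6/7= 2^1 * 3^1*7^( - 1) 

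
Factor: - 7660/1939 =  - 2^2*5^1*7^( - 1) * 277^( - 1)*383^1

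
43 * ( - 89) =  - 3827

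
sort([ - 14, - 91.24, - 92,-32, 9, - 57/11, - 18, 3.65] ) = [ - 92, - 91.24, - 32, - 18, - 14, - 57/11,3.65,9]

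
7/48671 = 1/6953 = 0.00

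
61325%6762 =467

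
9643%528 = 139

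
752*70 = 52640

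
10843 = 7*1549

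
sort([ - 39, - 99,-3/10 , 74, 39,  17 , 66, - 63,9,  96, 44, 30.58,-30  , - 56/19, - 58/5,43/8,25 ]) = [  -  99,-63,  -  39, - 30 , - 58/5,-56/19,-3/10,43/8,  9,17, 25, 30.58, 39,44,66, 74, 96 ] 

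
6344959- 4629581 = 1715378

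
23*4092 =94116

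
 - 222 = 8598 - 8820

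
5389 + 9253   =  14642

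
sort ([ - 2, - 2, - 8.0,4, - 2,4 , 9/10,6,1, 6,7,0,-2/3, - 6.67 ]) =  [ - 8.0,-6.67,-2, - 2 ,-2, -2/3,0,9/10,1, 4,4, 6,6,7] 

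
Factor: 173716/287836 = 137^1*227^( - 1) =137/227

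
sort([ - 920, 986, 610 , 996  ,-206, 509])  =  [ - 920, - 206,  509,  610, 986, 996 ] 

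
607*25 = 15175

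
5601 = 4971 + 630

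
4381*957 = 4192617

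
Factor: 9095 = 5^1*17^1*107^1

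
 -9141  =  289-9430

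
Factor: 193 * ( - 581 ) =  - 112133 = -7^1  *  83^1*193^1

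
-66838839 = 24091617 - 90930456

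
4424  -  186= 4238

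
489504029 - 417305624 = 72198405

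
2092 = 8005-5913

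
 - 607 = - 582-25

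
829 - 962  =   - 133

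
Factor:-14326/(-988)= 2^(-1 )*29^1 = 29/2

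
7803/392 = 7803/392 = 19.91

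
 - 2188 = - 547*4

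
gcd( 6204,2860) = 44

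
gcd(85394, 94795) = 1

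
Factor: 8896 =2^6*139^1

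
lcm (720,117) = 9360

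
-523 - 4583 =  - 5106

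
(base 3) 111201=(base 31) BT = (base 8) 562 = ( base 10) 370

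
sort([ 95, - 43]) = [ - 43, 95 ] 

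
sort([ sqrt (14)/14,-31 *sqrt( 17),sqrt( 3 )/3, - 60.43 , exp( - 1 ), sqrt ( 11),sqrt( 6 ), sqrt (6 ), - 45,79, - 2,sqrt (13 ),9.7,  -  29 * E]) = [ - 31*sqrt( 17 ), - 29*E,-60.43, - 45, - 2, sqrt( 14)/14, exp(  -  1),  sqrt( 3 )/3 , sqrt( 6 ), sqrt(6),sqrt( 11),sqrt( 13 ),  9.7,  79 ]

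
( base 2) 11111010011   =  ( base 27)2k5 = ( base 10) 2003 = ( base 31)22j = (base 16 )7d3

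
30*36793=1103790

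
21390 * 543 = 11614770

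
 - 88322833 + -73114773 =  - 161437606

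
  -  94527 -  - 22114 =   -  72413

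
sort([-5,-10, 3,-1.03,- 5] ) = [ - 10,-5,  -  5,-1.03 , 3]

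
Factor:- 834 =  - 2^1*3^1*139^1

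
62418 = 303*206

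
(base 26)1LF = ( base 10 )1237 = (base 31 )18S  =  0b10011010101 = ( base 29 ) 1dj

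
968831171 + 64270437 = 1033101608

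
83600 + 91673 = 175273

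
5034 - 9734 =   -  4700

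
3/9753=1/3251=0.00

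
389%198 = 191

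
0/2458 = 0 = 0.00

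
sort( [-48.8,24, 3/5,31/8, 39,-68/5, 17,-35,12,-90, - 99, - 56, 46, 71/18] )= [-99,-90,-56, - 48.8, - 35 ,-68/5, 3/5,  31/8, 71/18,12, 17,24, 39, 46] 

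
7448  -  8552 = -1104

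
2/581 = 2/581  =  0.00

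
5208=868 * 6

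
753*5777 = 4350081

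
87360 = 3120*28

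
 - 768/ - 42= 18 + 2/7 = 18.29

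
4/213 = 4/213 = 0.02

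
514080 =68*7560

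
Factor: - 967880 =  - 2^3*5^1*24197^1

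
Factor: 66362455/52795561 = 5^1 * 7^( - 1 )*13^( - 1 )*61^(-1) * 9511^( - 1)*13272491^1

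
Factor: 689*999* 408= 2^3*3^4*13^1*17^1*37^1*53^1= 280830888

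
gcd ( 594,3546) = 18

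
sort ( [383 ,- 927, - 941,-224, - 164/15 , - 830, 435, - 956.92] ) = [ - 956.92,-941, - 927, - 830, - 224, - 164/15 , 383,435]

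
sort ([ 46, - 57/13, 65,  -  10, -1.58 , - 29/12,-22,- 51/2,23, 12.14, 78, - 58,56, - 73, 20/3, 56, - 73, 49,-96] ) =[ -96, - 73, - 73, - 58, - 51/2, - 22, - 10,  -  57/13, - 29/12, - 1.58, 20/3, 12.14, 23,46,49, 56, 56, 65, 78 ] 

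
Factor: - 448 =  - 2^6*7^1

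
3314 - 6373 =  -3059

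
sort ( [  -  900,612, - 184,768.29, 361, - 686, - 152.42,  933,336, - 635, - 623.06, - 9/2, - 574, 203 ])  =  [  -  900,-686,-635,-623.06, - 574 , - 184,-152.42,- 9/2 , 203  ,  336 , 361, 612, 768.29,933]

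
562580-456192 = 106388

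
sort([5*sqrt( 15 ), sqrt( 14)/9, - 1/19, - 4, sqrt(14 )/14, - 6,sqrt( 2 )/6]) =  [ - 6, - 4, - 1/19,sqrt(2 )/6,sqrt(14 )/14,sqrt(14)/9 , 5*sqrt(15)] 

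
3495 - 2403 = 1092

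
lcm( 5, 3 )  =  15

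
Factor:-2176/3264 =-2^1*3^(  -  1) = -2/3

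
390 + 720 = 1110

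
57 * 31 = 1767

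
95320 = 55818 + 39502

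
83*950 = 78850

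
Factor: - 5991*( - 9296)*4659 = 2^4 * 3^2*7^1*83^1 *1553^1*1997^1 = 259470593424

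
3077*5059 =15566543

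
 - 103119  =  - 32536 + -70583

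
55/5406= 55/5406 = 0.01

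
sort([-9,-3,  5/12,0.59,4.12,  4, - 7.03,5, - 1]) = [ - 9,-7.03, - 3, - 1, 5/12,0.59,4,4.12, 5]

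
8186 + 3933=12119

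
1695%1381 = 314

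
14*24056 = 336784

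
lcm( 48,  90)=720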